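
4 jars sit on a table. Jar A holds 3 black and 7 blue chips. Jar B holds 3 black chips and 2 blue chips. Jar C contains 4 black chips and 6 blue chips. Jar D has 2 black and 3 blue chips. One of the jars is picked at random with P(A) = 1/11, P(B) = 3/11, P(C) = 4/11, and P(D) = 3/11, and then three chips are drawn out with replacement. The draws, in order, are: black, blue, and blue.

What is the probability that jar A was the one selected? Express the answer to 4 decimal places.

0.1019

Under each hypothesis, the probability of the observed sequence is: P(data | jar A) = (3/10)(7/10)(7/10) = 0.147; P(data | jar B) = (3/5)(2/5)(2/5) = 0.096; P(data | jar C) = (4/10)(6/10)(6/10) = 0.144; P(data | jar D) = (2/5)(3/5)(3/5) = 0.144.
Weighting by the prior gives 1/11 · 0.147 = 0.013364, 3/11 · 0.096 = 0.026182, 4/11 · 0.144 = 0.052364, 3/11 · 0.144 = 0.039273; with total 0.13118.
Therefore the posterior P(jar A | data) = (0.013364) / (0.13118) = 0.10187.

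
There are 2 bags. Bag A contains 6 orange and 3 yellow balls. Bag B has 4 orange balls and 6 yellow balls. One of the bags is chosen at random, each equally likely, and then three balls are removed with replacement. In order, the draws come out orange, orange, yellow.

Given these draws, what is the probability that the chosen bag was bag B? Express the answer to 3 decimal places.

The likelihood of the observed sequence under each hypothesis: P(data | bag A) = (6/9)(6/9)(3/9) = 0.14815; P(data | bag B) = (4/10)(4/10)(6/10) = 0.096.
Weighting by the prior gives 1/2 · 0.14815 = 0.074074, 1/2 · 0.096 = 0.048; these sum to 0.12207.
Hence P(bag B | data) = (0.048) / (0.12207) = 0.3932.

0.393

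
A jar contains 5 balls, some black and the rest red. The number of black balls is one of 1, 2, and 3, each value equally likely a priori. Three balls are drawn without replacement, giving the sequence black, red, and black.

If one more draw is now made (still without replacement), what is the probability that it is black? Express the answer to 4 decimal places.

0.3333

Under each hypothesis, the probability of the observed sequence is: P(data | r = 1) = (1/5)(4/4)(0/3) = 0; P(data | r = 2) = (2/5)(3/4)(1/3) = 1/10; P(data | r = 3) = (3/5)(2/4)(2/3) = 1/5.
The prior-weighted likelihoods are 1/3 · 0 = 0, 1/3 · 1/10 = 1/30, 1/3 · 1/5 = 1/15; summing to 1/10.
Normalising, the posterior is P(r = 1 | data) = 0, P(r = 2 | data) = 1/3, P(r = 3 | data) = 2/3.
So P(black next | data) = Σ P(black next | H) P(H | data) = (0)(1/3) + (1/2)(2/3) = 1/3.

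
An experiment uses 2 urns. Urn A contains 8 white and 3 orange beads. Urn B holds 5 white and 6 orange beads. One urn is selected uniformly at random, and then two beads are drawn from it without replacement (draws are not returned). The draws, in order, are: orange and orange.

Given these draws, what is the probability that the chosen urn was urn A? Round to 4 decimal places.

For each hypothesis, P(data | H) works out to: P(data | urn A) = (3/11)(2/10) = 3/55; P(data | urn B) = (6/11)(5/10) = 3/11.
The prior-weighted likelihoods are 1/2 · 3/55 = 3/110, 1/2 · 3/11 = 3/22; these sum to 9/55.
By Bayes' rule, P(urn A | data) = (3/110) / (9/55) = 1/6.

0.1667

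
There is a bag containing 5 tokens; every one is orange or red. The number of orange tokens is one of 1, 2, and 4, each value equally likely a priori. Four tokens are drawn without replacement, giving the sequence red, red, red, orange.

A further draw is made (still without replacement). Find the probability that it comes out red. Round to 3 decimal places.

0.667

For each hypothesis, P(data | H) works out to: P(data | r = 1) = (4/5)(3/4)(2/3)(1/2) = 1/5; P(data | r = 2) = (3/5)(2/4)(1/3)(2/2) = 1/10; P(data | r = 4) = (1/5)(0/4) = 0.
The prior-weighted likelihoods are 1/3 · 1/5 = 1/15, 1/3 · 1/10 = 1/30, 1/3 · 0 = 0; summing to 1/10.
Normalising, the posterior is P(r = 1 | data) = 2/3, P(r = 2 | data) = 1/3, P(r = 4 | data) = 0.
Averaging over the posterior, P(red next | data) = (1)(2/3) + (0)(1/3) = 2/3.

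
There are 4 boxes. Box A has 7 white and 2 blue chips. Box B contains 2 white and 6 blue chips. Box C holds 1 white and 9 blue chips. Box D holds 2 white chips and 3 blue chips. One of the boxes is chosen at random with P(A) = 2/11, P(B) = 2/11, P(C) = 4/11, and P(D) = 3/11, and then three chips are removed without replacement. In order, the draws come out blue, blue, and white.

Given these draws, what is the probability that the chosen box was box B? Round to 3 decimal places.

0.253

Under each hypothesis, the probability of the observed sequence is: P(data | box A) = (2/9)(1/8)(7/7) = 1/36; P(data | box B) = (6/8)(5/7)(2/6) = 5/28; P(data | box C) = (9/10)(8/9)(1/8) = 1/10; P(data | box D) = (3/5)(2/4)(2/3) = 1/5.
The prior-weighted likelihoods are 2/11 · 1/36 = 1/198, 2/11 · 5/28 = 5/154, 4/11 · 1/10 = 2/55, 3/11 · 1/5 = 3/55; these sum to 89/693.
Hence P(box B | data) = (5/154) / (89/693) = 45/178.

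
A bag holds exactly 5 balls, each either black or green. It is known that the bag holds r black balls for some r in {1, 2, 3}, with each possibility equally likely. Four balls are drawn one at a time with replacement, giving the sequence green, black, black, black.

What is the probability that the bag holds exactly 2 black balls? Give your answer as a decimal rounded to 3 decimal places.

For each hypothesis, P(data | H) works out to: P(data | r = 1) = (4/5)(1/5)(1/5)(1/5) = 0.0064; P(data | r = 2) = (3/5)(2/5)(2/5)(2/5) = 0.0384; P(data | r = 3) = (2/5)(3/5)(3/5)(3/5) = 0.0864.
The prior-weighted likelihoods are 1/3 · 0.0064 = 0.0021333, 1/3 · 0.0384 = 0.0128, 1/3 · 0.0864 = 0.0288; these sum to 0.043733.
By Bayes' rule, P(r = 2 | data) = (0.0128) / (0.043733) = 0.29268.

0.293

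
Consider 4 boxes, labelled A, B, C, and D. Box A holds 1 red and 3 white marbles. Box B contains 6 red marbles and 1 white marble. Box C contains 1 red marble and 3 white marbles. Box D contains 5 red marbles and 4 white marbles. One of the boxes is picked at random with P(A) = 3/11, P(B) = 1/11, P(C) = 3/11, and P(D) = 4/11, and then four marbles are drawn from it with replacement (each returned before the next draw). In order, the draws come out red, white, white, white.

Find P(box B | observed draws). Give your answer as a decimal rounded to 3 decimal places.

The likelihood of the observed sequence under each hypothesis: P(data | box A) = (1/4)(3/4)(3/4)(3/4) = 0.10547; P(data | box B) = (6/7)(1/7)(1/7)(1/7) = 0.002499; P(data | box C) = (1/4)(3/4)(3/4)(3/4) = 0.10547; P(data | box D) = (5/9)(4/9)(4/9)(4/9) = 0.048773.
Weighting by the prior gives 3/11 · 0.10547 = 0.028764, 1/11 · 0.002499 = 0.00022718, 3/11 · 0.10547 = 0.028764, 4/11 · 0.048773 = 0.017736; summing to 0.075491.
Therefore the posterior P(box B | data) = (0.00022718) / (0.075491) = 0.0030093.

0.003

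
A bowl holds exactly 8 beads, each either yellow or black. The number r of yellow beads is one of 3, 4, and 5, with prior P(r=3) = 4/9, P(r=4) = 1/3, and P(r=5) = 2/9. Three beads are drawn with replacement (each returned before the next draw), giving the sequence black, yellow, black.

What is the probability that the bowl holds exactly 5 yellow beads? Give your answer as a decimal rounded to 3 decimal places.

0.155

Compute the likelihood of the observed sequence for each case: P(data | r = 3) = (5/8)(3/8)(5/8) = 75/512; P(data | r = 4) = (4/8)(4/8)(4/8) = 1/8; P(data | r = 5) = (3/8)(5/8)(3/8) = 45/512.
The prior-weighted likelihoods are 4/9 · 75/512 = 25/384, 1/3 · 1/8 = 1/24, 2/9 · 45/512 = 5/256; summing to 97/768.
Therefore the posterior P(r = 5 | data) = (5/256) / (97/768) = 15/97.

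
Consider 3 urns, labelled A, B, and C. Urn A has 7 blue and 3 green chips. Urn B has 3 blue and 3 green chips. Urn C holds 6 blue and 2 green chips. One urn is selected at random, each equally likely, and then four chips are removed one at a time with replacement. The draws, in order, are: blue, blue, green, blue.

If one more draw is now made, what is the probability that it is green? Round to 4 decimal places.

For each hypothesis, P(data | H) works out to: P(data | urn A) = (7/10)(7/10)(3/10)(7/10) = 0.1029; P(data | urn B) = (3/6)(3/6)(3/6)(3/6) = 0.0625; P(data | urn C) = (6/8)(6/8)(2/8)(6/8) = 0.10547.
Weighting by the prior gives 1/3 · 0.1029 = 0.0343, 1/3 · 0.0625 = 0.020833, 1/3 · 0.10547 = 0.035156; these sum to 0.09029.
The posterior is then P(urn A | data) = 0.37989, P(urn B | data) = 0.23074, P(urn C | data) = 0.38937.
Averaging over the posterior, P(green next | data) = (3/10)(0.37989) + (1/2)(0.23074) + (1/4)(0.38937) = 0.32668.

0.3267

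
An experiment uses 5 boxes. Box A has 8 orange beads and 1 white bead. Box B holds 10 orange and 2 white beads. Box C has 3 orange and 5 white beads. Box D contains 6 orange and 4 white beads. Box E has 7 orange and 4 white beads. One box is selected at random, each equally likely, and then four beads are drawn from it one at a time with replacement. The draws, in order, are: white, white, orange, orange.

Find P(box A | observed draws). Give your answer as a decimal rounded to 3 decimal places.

0.050

Under each hypothesis, the probability of the observed sequence is: P(data | box A) = (1/9)(1/9)(8/9)(8/9) = 0.0097546; P(data | box B) = (2/12)(2/12)(10/12)(10/12) = 0.01929; P(data | box C) = (5/8)(5/8)(3/8)(3/8) = 0.054932; P(data | box D) = (4/10)(4/10)(6/10)(6/10) = 0.0576; P(data | box E) = (4/11)(4/11)(7/11)(7/11) = 0.053548.
The prior-weighted likelihoods are 1/5 · 0.0097546 = 0.0019509, 1/5 · 0.01929 = 0.003858, 1/5 · 0.054932 = 0.010986, 1/5 · 0.0576 = 0.01152, 1/5 · 0.053548 = 0.01071; summing to 0.039025.
Hence P(box A | data) = (0.0019509) / (0.039025) = 0.049992.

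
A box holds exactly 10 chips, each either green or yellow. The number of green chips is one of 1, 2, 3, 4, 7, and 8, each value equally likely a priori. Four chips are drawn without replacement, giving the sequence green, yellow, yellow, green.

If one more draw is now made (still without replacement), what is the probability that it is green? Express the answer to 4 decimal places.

Under each hypothesis, the probability of the observed sequence is: P(data | r = 1) = (1/10)(9/9)(8/8)(0/7) = 0; P(data | r = 2) = (2/10)(8/9)(7/8)(1/7) = 1/45; P(data | r = 3) = (3/10)(7/9)(6/8)(2/7) = 1/20; P(data | r = 4) = (4/10)(6/9)(5/8)(3/7) = 1/14; P(data | r = 7) = (7/10)(3/9)(2/8)(6/7) = 1/20; P(data | r = 8) = (8/10)(2/9)(1/8)(7/7) = 1/45.
Weighting by the prior gives 1/6 · 0 = 0, 1/6 · 1/45 = 1/270, 1/6 · 1/20 = 1/120, 1/6 · 1/14 = 1/84, 1/6 · 1/20 = 1/120, 1/6 · 1/45 = 1/270; these sum to 34/945.
Dividing through by the total gives posterior P(r = 1 | data) = 0, P(r = 2 | data) = 7/68, P(r = 3 | data) = 63/272, P(r = 4 | data) = 45/136, P(r = 7 | data) = 63/272, P(r = 8 | data) = 7/68.
So P(green next | data) = Σ P(green next | H) P(H | data) = (0)(7/68) + (1/6)(63/272) + (1/3)(45/136) + (5/6)(63/272) + (1)(7/68) = 121/272.

0.4449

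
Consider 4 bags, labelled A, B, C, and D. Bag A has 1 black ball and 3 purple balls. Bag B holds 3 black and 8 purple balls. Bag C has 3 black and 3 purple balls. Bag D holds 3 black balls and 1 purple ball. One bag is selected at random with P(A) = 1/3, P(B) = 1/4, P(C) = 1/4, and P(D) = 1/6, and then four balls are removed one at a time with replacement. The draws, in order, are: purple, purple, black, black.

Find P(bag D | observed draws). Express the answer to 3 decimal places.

For each hypothesis, P(data | H) works out to: P(data | bag A) = (3/4)(3/4)(1/4)(1/4) = 0.035156; P(data | bag B) = (8/11)(8/11)(3/11)(3/11) = 0.039342; P(data | bag C) = (3/6)(3/6)(3/6)(3/6) = 0.0625; P(data | bag D) = (1/4)(1/4)(3/4)(3/4) = 0.035156.
The prior-weighted likelihoods are 1/3 · 0.035156 = 0.011719, 1/4 · 0.039342 = 0.0098354, 1/4 · 0.0625 = 0.015625, 1/6 · 0.035156 = 0.0058594; these sum to 0.043039.
By Bayes' rule, P(bag D | data) = (0.0058594) / (0.043039) = 0.13614.

0.136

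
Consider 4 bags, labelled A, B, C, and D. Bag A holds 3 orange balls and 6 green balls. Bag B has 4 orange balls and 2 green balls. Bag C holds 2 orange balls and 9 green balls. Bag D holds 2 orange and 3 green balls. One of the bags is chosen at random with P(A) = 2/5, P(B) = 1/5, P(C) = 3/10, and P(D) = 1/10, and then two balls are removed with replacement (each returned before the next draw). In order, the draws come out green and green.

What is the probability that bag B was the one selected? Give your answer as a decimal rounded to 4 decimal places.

0.0509

For each hypothesis, P(data | H) works out to: P(data | bag A) = (6/9)(6/9) = 0.44444; P(data | bag B) = (2/6)(2/6) = 0.11111; P(data | bag C) = (9/11)(9/11) = 0.66942; P(data | bag D) = (3/5)(3/5) = 0.36.
Weighting by the prior gives 2/5 · 0.44444 = 0.17778, 1/5 · 0.11111 = 0.022222, 3/10 · 0.66942 = 0.20083, 1/10 · 0.36 = 0.036; summing to 0.43683.
Therefore the posterior P(bag B | data) = (0.022222) / (0.43683) = 0.050872.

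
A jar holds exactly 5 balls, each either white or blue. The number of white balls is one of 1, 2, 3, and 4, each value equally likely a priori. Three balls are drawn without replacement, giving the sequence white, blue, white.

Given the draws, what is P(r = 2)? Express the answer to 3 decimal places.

Under each hypothesis, the probability of the observed sequence is: P(data | r = 1) = (1/5)(4/4)(0/3) = 0; P(data | r = 2) = (2/5)(3/4)(1/3) = 1/10; P(data | r = 3) = (3/5)(2/4)(2/3) = 1/5; P(data | r = 4) = (4/5)(1/4)(3/3) = 1/5.
Weighting by the prior gives 1/4 · 0 = 0, 1/4 · 1/10 = 1/40, 1/4 · 1/5 = 1/20, 1/4 · 1/5 = 1/20; with total 1/8.
By Bayes' rule, P(r = 2 | data) = (1/40) / (1/8) = 1/5.

0.200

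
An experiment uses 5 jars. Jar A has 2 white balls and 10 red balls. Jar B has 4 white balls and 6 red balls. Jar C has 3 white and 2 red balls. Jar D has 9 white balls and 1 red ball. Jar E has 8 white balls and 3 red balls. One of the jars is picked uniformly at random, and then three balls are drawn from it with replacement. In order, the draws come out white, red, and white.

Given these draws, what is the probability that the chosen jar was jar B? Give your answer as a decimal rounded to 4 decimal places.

0.1966

Under each hypothesis, the probability of the observed sequence is: P(data | jar A) = (2/12)(10/12)(2/12) = 0.023148; P(data | jar B) = (4/10)(6/10)(4/10) = 0.096; P(data | jar C) = (3/5)(2/5)(3/5) = 0.144; P(data | jar D) = (9/10)(1/10)(9/10) = 0.081; P(data | jar E) = (8/11)(3/11)(8/11) = 0.14425.
The prior-weighted likelihoods are 1/5 · 0.023148 = 0.0046296, 1/5 · 0.096 = 0.0192, 1/5 · 0.144 = 0.0288, 1/5 · 0.081 = 0.0162, 1/5 · 0.14425 = 0.02885; summing to 0.09768.
Hence P(jar B | data) = (0.0192) / (0.09768) = 0.19656.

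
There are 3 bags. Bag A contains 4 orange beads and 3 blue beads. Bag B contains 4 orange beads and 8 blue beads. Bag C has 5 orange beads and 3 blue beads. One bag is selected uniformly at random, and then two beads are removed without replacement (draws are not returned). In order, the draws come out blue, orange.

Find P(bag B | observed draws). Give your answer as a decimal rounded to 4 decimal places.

0.3046

For each hypothesis, P(data | H) works out to: P(data | bag A) = (3/7)(4/6) = 0.28571; P(data | bag B) = (8/12)(4/11) = 0.24242; P(data | bag C) = (3/8)(5/7) = 0.26786.
The prior-weighted likelihoods are 1/3 · 0.28571 = 0.095238, 1/3 · 0.24242 = 0.080808, 1/3 · 0.26786 = 0.089286; summing to 0.26533.
Therefore the posterior P(bag B | data) = (0.080808) / (0.26533) = 0.30455.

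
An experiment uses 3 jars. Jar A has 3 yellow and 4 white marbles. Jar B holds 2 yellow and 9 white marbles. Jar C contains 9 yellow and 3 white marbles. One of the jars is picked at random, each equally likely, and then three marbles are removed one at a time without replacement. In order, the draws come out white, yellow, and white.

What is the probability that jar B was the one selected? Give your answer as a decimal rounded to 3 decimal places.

0.407

Under each hypothesis, the probability of the observed sequence is: P(data | jar A) = (4/7)(3/6)(3/5) = 0.17143; P(data | jar B) = (9/11)(2/10)(8/9) = 0.14545; P(data | jar C) = (3/12)(9/11)(2/10) = 0.040909.
Multiplying each by its prior: 1/3 · 0.17143 = 0.057143, 1/3 · 0.14545 = 0.048485, 1/3 · 0.040909 = 0.013636; with total 0.11926.
By Bayes' rule, P(jar B | data) = (0.048485) / (0.11926) = 0.40653.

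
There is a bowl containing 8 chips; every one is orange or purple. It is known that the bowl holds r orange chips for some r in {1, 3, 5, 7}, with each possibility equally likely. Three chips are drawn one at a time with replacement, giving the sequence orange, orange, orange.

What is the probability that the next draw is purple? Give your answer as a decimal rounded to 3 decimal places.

Compute the likelihood of the observed sequence for each case: P(data | r = 1) = (1/8)(1/8)(1/8) = 0.0019531; P(data | r = 3) = (3/8)(3/8)(3/8) = 0.052734; P(data | r = 5) = (5/8)(5/8)(5/8) = 0.24414; P(data | r = 7) = (7/8)(7/8)(7/8) = 0.66992.
The prior-weighted likelihoods are 1/4 · 0.0019531 = 0.00048828, 1/4 · 0.052734 = 0.013184, 1/4 · 0.24414 = 0.061035, 1/4 · 0.66992 = 0.16748; these sum to 0.24219.
The posterior is then P(r = 1 | data) = 0.0020161, P(r = 3 | data) = 0.054435, P(r = 5 | data) = 0.25202, P(r = 7 | data) = 0.69153.
So P(purple next | data) = Σ P(purple next | H) P(H | data) = (7/8)(0.0020161) + (5/8)(0.054435) + (3/8)(0.25202) + (1/8)(0.69153) = 0.21673.

0.217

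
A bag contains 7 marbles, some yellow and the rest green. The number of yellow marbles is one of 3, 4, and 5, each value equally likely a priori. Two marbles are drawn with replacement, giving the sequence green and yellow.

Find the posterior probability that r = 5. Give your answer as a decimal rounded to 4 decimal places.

0.2941

Compute the likelihood of the observed sequence for each case: P(data | r = 3) = (4/7)(3/7) = 12/49; P(data | r = 4) = (3/7)(4/7) = 12/49; P(data | r = 5) = (2/7)(5/7) = 10/49.
The prior-weighted likelihoods are 1/3 · 12/49 = 4/49, 1/3 · 12/49 = 4/49, 1/3 · 10/49 = 10/147; these sum to 34/147.
Therefore the posterior P(r = 5 | data) = (10/147) / (34/147) = 5/17.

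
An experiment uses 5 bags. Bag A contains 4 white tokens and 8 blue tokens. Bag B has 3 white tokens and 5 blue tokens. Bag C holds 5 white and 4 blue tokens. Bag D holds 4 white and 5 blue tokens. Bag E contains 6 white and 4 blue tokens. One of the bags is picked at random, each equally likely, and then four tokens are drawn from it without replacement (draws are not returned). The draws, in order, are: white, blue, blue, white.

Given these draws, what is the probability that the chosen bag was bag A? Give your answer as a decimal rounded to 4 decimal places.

Under each hypothesis, the probability of the observed sequence is: P(data | bag A) = (4/12)(8/11)(7/10)(3/9) = 0.056566; P(data | bag B) = (3/8)(5/7)(4/6)(2/5) = 0.071429; P(data | bag C) = (5/9)(4/8)(3/7)(4/6) = 0.079365; P(data | bag D) = (4/9)(5/8)(4/7)(3/6) = 0.079365; P(data | bag E) = (6/10)(4/9)(3/8)(5/7) = 0.071429.
Weighting by the prior gives 1/5 · 0.056566 = 0.011313, 1/5 · 0.071429 = 0.014286, 1/5 · 0.079365 = 0.015873, 1/5 · 0.079365 = 0.015873, 1/5 · 0.071429 = 0.014286; with total 0.071631.
Hence P(bag A | data) = (0.011313) / (0.071631) = 0.15794.

0.1579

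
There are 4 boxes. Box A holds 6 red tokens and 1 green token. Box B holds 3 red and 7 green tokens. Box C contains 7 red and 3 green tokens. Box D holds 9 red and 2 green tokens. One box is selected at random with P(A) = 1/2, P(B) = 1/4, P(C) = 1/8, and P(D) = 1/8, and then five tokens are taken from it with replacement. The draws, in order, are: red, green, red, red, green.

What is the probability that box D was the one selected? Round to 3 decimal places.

Compute the likelihood of the observed sequence for each case: P(data | box A) = (6/7)(1/7)(6/7)(6/7)(1/7) = 0.012852; P(data | box B) = (3/10)(7/10)(3/10)(3/10)(7/10) = 0.01323; P(data | box C) = (7/10)(3/10)(7/10)(7/10)(3/10) = 0.03087; P(data | box D) = (9/11)(2/11)(9/11)(9/11)(2/11) = 0.018106.
Multiplying each by its prior: 1/2 · 0.012852 = 0.0064259, 1/4 · 0.01323 = 0.0033075, 1/8 · 0.03087 = 0.0038588, 1/8 · 0.018106 = 0.0022633; summing to 0.015855.
So P(box D | data) = (0.0022633) / (0.015855) = 0.14274.

0.143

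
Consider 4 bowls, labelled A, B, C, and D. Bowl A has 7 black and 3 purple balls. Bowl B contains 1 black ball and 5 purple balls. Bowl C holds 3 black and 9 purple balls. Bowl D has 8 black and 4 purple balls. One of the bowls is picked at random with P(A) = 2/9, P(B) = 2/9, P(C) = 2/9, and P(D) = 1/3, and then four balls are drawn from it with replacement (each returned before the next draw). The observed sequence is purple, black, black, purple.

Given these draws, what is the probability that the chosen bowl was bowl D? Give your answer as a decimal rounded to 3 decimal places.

Under each hypothesis, the probability of the observed sequence is: P(data | bowl A) = (3/10)(7/10)(7/10)(3/10) = 0.0441; P(data | bowl B) = (5/6)(1/6)(1/6)(5/6) = 0.01929; P(data | bowl C) = (9/12)(3/12)(3/12)(9/12) = 0.035156; P(data | bowl D) = (4/12)(8/12)(8/12)(4/12) = 0.049383.
Weighting by the prior gives 2/9 · 0.0441 = 0.0098, 2/9 · 0.01929 = 0.0042867, 2/9 · 0.035156 = 0.0078125, 1/3 · 0.049383 = 0.016461; with total 0.03836.
Hence P(bowl D | data) = (0.016461) / (0.03836) = 0.42912.

0.429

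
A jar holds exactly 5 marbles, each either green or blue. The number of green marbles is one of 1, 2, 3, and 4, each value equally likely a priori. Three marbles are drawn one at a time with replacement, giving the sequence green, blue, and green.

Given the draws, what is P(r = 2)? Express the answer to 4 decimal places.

0.2400

For each hypothesis, P(data | H) works out to: P(data | r = 1) = (1/5)(4/5)(1/5) = 4/125; P(data | r = 2) = (2/5)(3/5)(2/5) = 12/125; P(data | r = 3) = (3/5)(2/5)(3/5) = 18/125; P(data | r = 4) = (4/5)(1/5)(4/5) = 16/125.
The prior-weighted likelihoods are 1/4 · 4/125 = 1/125, 1/4 · 12/125 = 3/125, 1/4 · 18/125 = 9/250, 1/4 · 16/125 = 4/125; these sum to 1/10.
By Bayes' rule, P(r = 2 | data) = (3/125) / (1/10) = 6/25.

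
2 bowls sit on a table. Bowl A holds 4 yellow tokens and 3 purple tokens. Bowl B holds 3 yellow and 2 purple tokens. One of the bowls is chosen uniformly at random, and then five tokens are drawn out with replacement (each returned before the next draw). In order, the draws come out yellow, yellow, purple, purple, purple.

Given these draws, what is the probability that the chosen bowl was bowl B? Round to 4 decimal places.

Compute the likelihood of the observed sequence for each case: P(data | bowl A) = (4/7)(4/7)(3/7)(3/7)(3/7) = 0.025704; P(data | bowl B) = (3/5)(3/5)(2/5)(2/5)(2/5) = 0.02304.
Multiplying each by its prior: 1/2 · 0.025704 = 0.012852, 1/2 · 0.02304 = 0.01152; with total 0.024372.
Hence P(bowl B | data) = (0.01152) / (0.024372) = 0.47268.

0.4727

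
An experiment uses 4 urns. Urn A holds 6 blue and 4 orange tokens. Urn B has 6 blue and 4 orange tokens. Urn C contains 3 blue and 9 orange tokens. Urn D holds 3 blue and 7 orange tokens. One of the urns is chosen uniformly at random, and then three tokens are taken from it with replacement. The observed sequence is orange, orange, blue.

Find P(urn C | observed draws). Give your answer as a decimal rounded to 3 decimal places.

Compute the likelihood of the observed sequence for each case: P(data | urn A) = (4/10)(4/10)(6/10) = 0.096; P(data | urn B) = (4/10)(4/10)(6/10) = 0.096; P(data | urn C) = (9/12)(9/12)(3/12) = 0.14062; P(data | urn D) = (7/10)(7/10)(3/10) = 0.147.
Weighting by the prior gives 1/4 · 0.096 = 0.024, 1/4 · 0.096 = 0.024, 1/4 · 0.14062 = 0.035156, 1/4 · 0.147 = 0.03675; summing to 0.11991.
By Bayes' rule, P(urn C | data) = (0.035156) / (0.11991) = 0.2932.

0.293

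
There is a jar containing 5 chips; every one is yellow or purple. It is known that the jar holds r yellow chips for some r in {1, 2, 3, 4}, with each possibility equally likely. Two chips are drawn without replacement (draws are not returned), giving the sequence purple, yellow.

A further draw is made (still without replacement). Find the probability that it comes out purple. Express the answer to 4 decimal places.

Compute the likelihood of the observed sequence for each case: P(data | r = 1) = (4/5)(1/4) = 1/5; P(data | r = 2) = (3/5)(2/4) = 3/10; P(data | r = 3) = (2/5)(3/4) = 3/10; P(data | r = 4) = (1/5)(4/4) = 1/5.
Weighting by the prior gives 1/4 · 1/5 = 1/20, 1/4 · 3/10 = 3/40, 1/4 · 3/10 = 3/40, 1/4 · 1/5 = 1/20; with total 1/4.
Dividing through by the total gives posterior P(r = 1 | data) = 1/5, P(r = 2 | data) = 3/10, P(r = 3 | data) = 3/10, P(r = 4 | data) = 1/5.
Averaging over the posterior, P(purple next | data) = (1)(1/5) + (2/3)(3/10) + (1/3)(3/10) + (0)(1/5) = 1/2.

0.5000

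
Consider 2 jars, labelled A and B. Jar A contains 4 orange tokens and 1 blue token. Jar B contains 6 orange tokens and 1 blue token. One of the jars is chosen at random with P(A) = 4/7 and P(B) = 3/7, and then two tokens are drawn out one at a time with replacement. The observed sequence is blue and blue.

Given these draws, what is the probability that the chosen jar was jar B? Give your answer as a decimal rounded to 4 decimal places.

For each hypothesis, P(data | H) works out to: P(data | jar A) = (1/5)(1/5) = 0.04; P(data | jar B) = (1/7)(1/7) = 0.020408.
Multiplying each by its prior: 4/7 · 0.04 = 0.022857, 3/7 · 0.020408 = 0.0087464; summing to 0.031603.
Therefore the posterior P(jar B | data) = (0.0087464) / (0.031603) = 0.27675.

0.2768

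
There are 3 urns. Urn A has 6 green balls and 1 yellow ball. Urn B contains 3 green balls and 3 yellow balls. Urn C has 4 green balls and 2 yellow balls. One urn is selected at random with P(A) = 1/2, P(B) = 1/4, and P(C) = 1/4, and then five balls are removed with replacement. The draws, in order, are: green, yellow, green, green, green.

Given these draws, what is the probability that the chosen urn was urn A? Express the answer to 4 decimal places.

0.6137

Compute the likelihood of the observed sequence for each case: P(data | urn A) = (6/7)(1/7)(6/7)(6/7)(6/7) = 0.077111; P(data | urn B) = (3/6)(3/6)(3/6)(3/6)(3/6) = 0.03125; P(data | urn C) = (4/6)(2/6)(4/6)(4/6)(4/6) = 0.065844.
Weighting by the prior gives 1/2 · 0.077111 = 0.038555, 1/4 · 0.03125 = 0.0078125, 1/4 · 0.065844 = 0.016461; with total 0.062829.
Hence P(urn A | data) = (0.038555) / (0.062829) = 0.61366.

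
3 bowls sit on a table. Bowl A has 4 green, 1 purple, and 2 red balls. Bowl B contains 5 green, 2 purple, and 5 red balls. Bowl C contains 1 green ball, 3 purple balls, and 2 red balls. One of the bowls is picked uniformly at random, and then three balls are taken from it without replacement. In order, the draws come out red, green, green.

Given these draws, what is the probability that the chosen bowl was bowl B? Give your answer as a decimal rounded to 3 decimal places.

0.399

Compute the likelihood of the observed sequence for each case: P(data | bowl A) = (2/7)(4/6)(3/5) = 0.11429; P(data | bowl B) = (5/12)(5/11)(4/10) = 0.075758; P(data | bowl C) = (2/6)(1/5)(0/4) = 0.
Multiplying each by its prior: 1/3 · 0.11429 = 0.038095, 1/3 · 0.075758 = 0.025253, 1/3 · 0 = 0; these sum to 0.063348.
By Bayes' rule, P(bowl B | data) = (0.025253) / (0.063348) = 0.39863.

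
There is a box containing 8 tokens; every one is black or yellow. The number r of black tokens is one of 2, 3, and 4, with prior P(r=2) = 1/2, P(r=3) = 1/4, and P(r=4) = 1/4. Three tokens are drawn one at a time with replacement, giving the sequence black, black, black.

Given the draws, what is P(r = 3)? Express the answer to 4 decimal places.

0.2523

For each hypothesis, P(data | H) works out to: P(data | r = 2) = (2/8)(2/8)(2/8) = 0.015625; P(data | r = 3) = (3/8)(3/8)(3/8) = 0.052734; P(data | r = 4) = (4/8)(4/8)(4/8) = 0.125.
The prior-weighted likelihoods are 1/2 · 0.015625 = 0.0078125, 1/4 · 0.052734 = 0.013184, 1/4 · 0.125 = 0.03125; these sum to 0.052246.
So P(r = 3 | data) = (0.013184) / (0.052246) = 0.25234.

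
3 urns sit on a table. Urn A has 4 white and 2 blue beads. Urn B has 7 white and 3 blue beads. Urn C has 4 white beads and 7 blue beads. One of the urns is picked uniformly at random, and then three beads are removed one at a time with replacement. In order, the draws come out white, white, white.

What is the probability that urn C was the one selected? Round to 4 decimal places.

Compute the likelihood of the observed sequence for each case: P(data | urn A) = (4/6)(4/6)(4/6) = 0.2963; P(data | urn B) = (7/10)(7/10)(7/10) = 0.343; P(data | urn C) = (4/11)(4/11)(4/11) = 0.048084.
Weighting by the prior gives 1/3 · 0.2963 = 0.098765, 1/3 · 0.343 = 0.11433, 1/3 · 0.048084 = 0.016028; summing to 0.22913.
Therefore the posterior P(urn C | data) = (0.016028) / (0.22913) = 0.069953.

0.0700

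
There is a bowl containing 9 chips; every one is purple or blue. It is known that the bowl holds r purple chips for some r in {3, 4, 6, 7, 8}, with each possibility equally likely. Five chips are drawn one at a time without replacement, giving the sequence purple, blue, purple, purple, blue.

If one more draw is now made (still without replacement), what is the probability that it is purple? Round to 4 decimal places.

0.6000

For each hypothesis, P(data | H) works out to: P(data | r = 3) = (3/9)(6/8)(2/7)(1/6)(5/5) = 1/84; P(data | r = 4) = (4/9)(5/8)(3/7)(2/6)(4/5) = 2/63; P(data | r = 6) = (6/9)(3/8)(5/7)(4/6)(2/5) = 1/21; P(data | r = 7) = (7/9)(2/8)(6/7)(5/6)(1/5) = 1/36; P(data | r = 8) = (8/9)(1/8)(7/7)(6/6)(0/5) = 0.
Weighting by the prior gives 1/5 · 1/84 = 1/420, 1/5 · 2/63 = 2/315, 1/5 · 1/21 = 1/105, 1/5 · 1/36 = 1/180, 1/5 · 0 = 0; with total 1/42.
The posterior is then P(r = 3 | data) = 1/10, P(r = 4 | data) = 4/15, P(r = 6 | data) = 2/5, P(r = 7 | data) = 7/30, P(r = 8 | data) = 0.
The predictive probability is P(purple next | data) = (0)(1/10) + (1/4)(4/15) + (3/4)(2/5) + (1)(7/30) = 3/5.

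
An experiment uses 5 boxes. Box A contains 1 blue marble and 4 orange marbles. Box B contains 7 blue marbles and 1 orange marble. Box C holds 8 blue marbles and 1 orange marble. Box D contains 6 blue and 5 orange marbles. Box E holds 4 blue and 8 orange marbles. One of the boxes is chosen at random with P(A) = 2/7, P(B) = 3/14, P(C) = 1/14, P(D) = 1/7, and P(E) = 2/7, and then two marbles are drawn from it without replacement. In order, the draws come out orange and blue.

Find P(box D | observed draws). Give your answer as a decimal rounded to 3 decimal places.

0.195

For each hypothesis, P(data | H) works out to: P(data | box A) = (4/5)(1/4) = 0.2; P(data | box B) = (1/8)(7/7) = 0.125; P(data | box C) = (1/9)(8/8) = 0.11111; P(data | box D) = (5/11)(6/10) = 0.27273; P(data | box E) = (8/12)(4/11) = 0.24242.
The prior-weighted likelihoods are 2/7 · 0.2 = 0.057143, 3/14 · 0.125 = 0.026786, 1/14 · 0.11111 = 0.0079365, 1/7 · 0.27273 = 0.038961, 2/7 · 0.24242 = 0.069264; summing to 0.20009.
By Bayes' rule, P(box D | data) = (0.038961) / (0.20009) = 0.19472.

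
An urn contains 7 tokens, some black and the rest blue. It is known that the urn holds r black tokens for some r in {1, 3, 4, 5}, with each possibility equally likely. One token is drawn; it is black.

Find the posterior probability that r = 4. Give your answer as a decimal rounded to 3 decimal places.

Compute the likelihood of this draw for each case: P(data | r = 1) = (1/7) = 1/7; P(data | r = 3) = (3/7) = 3/7; P(data | r = 4) = (4/7) = 4/7; P(data | r = 5) = (5/7) = 5/7.
Multiplying each by its prior: 1/4 · 1/7 = 1/28, 1/4 · 3/7 = 3/28, 1/4 · 4/7 = 1/7, 1/4 · 5/7 = 5/28; with total 13/28.
Therefore the posterior P(r = 4 | data) = (1/7) / (13/28) = 4/13.

0.308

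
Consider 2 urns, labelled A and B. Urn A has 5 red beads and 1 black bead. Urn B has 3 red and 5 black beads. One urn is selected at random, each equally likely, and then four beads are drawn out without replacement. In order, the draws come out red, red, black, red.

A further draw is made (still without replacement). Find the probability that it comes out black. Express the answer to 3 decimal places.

0.097

Under each hypothesis, the probability of the observed sequence is: P(data | urn A) = (5/6)(4/5)(1/4)(3/3) = 1/6; P(data | urn B) = (3/8)(2/7)(5/6)(1/5) = 1/56.
Multiplying each by its prior: 1/2 · 1/6 = 1/12, 1/2 · 1/56 = 1/112; with total 31/336.
Dividing through by the total gives posterior P(urn A | data) = 28/31, P(urn B | data) = 3/31.
Averaging over the posterior, P(black next | data) = (0)(28/31) + (1)(3/31) = 3/31.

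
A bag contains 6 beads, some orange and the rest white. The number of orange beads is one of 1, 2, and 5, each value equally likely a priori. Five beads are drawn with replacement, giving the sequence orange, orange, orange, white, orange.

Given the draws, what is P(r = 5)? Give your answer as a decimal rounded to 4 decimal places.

0.9006

Compute the likelihood of the observed sequence for each case: P(data | r = 1) = (1/6)(1/6)(1/6)(5/6)(1/6) = 0.000643; P(data | r = 2) = (2/6)(2/6)(2/6)(4/6)(2/6) = 0.0082305; P(data | r = 5) = (5/6)(5/6)(5/6)(1/6)(5/6) = 0.080376.
Weighting by the prior gives 1/3 · 0.000643 = 0.00021433, 1/3 · 0.0082305 = 0.0027435, 1/3 · 0.080376 = 0.026792; summing to 0.02975.
By Bayes' rule, P(r = 5 | data) = (0.026792) / (0.02975) = 0.90058.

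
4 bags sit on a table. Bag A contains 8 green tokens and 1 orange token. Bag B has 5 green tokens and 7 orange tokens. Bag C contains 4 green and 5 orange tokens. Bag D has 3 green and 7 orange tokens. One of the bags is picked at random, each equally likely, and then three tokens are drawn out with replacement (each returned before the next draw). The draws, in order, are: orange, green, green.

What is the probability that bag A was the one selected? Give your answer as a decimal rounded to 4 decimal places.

For each hypothesis, P(data | H) works out to: P(data | bag A) = (1/9)(8/9)(8/9) = 0.087791; P(data | bag B) = (7/12)(5/12)(5/12) = 0.10127; P(data | bag C) = (5/9)(4/9)(4/9) = 0.10974; P(data | bag D) = (7/10)(3/10)(3/10) = 0.063.
Weighting by the prior gives 1/4 · 0.087791 = 0.021948, 1/4 · 0.10127 = 0.025318, 1/4 · 0.10974 = 0.027435, 1/4 · 0.063 = 0.01575; these sum to 0.090451.
Hence P(bag A | data) = (0.021948) / (0.090451) = 0.24265.

0.2426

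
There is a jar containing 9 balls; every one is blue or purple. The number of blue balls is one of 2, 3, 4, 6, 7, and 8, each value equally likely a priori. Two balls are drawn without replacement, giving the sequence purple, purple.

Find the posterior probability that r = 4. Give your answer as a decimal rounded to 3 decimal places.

Under each hypothesis, the probability of the observed sequence is: P(data | r = 2) = (7/9)(6/8) = 7/12; P(data | r = 3) = (6/9)(5/8) = 5/12; P(data | r = 4) = (5/9)(4/8) = 5/18; P(data | r = 6) = (3/9)(2/8) = 1/12; P(data | r = 7) = (2/9)(1/8) = 1/36; P(data | r = 8) = (1/9)(0/8) = 0.
Weighting by the prior gives 1/6 · 7/12 = 7/72, 1/6 · 5/12 = 5/72, 1/6 · 5/18 = 5/108, 1/6 · 1/12 = 1/72, 1/6 · 1/36 = 1/216, 1/6 · 0 = 0; summing to 25/108.
By Bayes' rule, P(r = 4 | data) = (5/108) / (25/108) = 1/5.

0.200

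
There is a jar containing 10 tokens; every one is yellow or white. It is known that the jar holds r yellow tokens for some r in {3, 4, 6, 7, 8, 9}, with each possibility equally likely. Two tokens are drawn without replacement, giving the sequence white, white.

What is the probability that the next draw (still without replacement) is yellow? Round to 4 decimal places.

Compute the likelihood of the observed sequence for each case: P(data | r = 3) = (7/10)(6/9) = 7/15; P(data | r = 4) = (6/10)(5/9) = 1/3; P(data | r = 6) = (4/10)(3/9) = 2/15; P(data | r = 7) = (3/10)(2/9) = 1/15; P(data | r = 8) = (2/10)(1/9) = 1/45; P(data | r = 9) = (1/10)(0/9) = 0.
Multiplying each by its prior: 1/6 · 7/15 = 7/90, 1/6 · 1/3 = 1/18, 1/6 · 2/15 = 1/45, 1/6 · 1/15 = 1/90, 1/6 · 1/45 = 1/270, 1/6 · 0 = 0; with total 23/135.
Normalising, the posterior is P(r = 3 | data) = 21/46, P(r = 4 | data) = 15/46, P(r = 6 | data) = 3/23, P(r = 7 | data) = 3/46, P(r = 8 | data) = 1/46, P(r = 9 | data) = 0.
So P(yellow next | data) = Σ P(yellow next | H) P(H | data) = (3/8)(21/46) + (1/2)(15/46) + (3/4)(3/23) + (7/8)(3/46) + (1)(1/46) = 47/92.

0.5109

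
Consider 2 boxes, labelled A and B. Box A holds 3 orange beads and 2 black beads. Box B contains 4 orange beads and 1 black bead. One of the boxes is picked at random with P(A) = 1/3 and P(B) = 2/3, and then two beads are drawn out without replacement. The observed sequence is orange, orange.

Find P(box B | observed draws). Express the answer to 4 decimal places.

Compute the likelihood of the observed sequence for each case: P(data | box A) = (3/5)(2/4) = 3/10; P(data | box B) = (4/5)(3/4) = 3/5.
Weighting by the prior gives 1/3 · 3/10 = 1/10, 2/3 · 3/5 = 2/5; these sum to 1/2.
So P(box B | data) = (2/5) / (1/2) = 4/5.

0.8000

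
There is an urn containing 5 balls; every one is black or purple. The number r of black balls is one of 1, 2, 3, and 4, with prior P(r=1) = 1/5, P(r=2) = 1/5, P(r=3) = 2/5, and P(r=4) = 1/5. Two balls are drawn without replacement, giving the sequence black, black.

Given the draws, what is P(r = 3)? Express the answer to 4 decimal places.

For each hypothesis, P(data | H) works out to: P(data | r = 1) = (1/5)(0/4) = 0; P(data | r = 2) = (2/5)(1/4) = 1/10; P(data | r = 3) = (3/5)(2/4) = 3/10; P(data | r = 4) = (4/5)(3/4) = 3/5.
Weighting by the prior gives 1/5 · 0 = 0, 1/5 · 1/10 = 1/50, 2/5 · 3/10 = 3/25, 1/5 · 3/5 = 3/25; these sum to 13/50.
Therefore the posterior P(r = 3 | data) = (3/25) / (13/50) = 6/13.

0.4615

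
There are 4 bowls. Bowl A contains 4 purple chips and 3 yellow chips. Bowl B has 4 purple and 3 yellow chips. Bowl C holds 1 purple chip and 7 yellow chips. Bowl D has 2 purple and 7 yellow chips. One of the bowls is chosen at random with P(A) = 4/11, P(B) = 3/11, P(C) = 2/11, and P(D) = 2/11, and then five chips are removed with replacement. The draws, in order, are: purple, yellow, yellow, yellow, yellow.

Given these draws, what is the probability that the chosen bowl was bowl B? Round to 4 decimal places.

Compute the likelihood of the observed sequence for each case: P(data | bowl A) = (4/7)(3/7)(3/7)(3/7)(3/7) = 0.019278; P(data | bowl B) = (4/7)(3/7)(3/7)(3/7)(3/7) = 0.019278; P(data | bowl C) = (1/8)(7/8)(7/8)(7/8)(7/8) = 0.073273; P(data | bowl D) = (2/9)(7/9)(7/9)(7/9)(7/9) = 0.081322.
Multiplying each by its prior: 4/11 · 0.019278 = 0.0070101, 3/11 · 0.019278 = 0.0052575, 2/11 · 0.073273 = 0.013322, 2/11 · 0.081322 = 0.014786; these sum to 0.040376.
So P(bowl B | data) = (0.0052575) / (0.040376) = 0.13022.

0.1302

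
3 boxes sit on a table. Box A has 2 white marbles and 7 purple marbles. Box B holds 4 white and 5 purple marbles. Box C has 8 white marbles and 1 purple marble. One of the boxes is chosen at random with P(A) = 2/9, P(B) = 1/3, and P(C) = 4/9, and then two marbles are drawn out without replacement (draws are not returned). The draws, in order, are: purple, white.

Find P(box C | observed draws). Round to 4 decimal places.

Under each hypothesis, the probability of the observed sequence is: P(data | box A) = (7/9)(2/8) = 7/36; P(data | box B) = (5/9)(4/8) = 5/18; P(data | box C) = (1/9)(8/8) = 1/9.
Multiplying each by its prior: 2/9 · 7/36 = 7/162, 1/3 · 5/18 = 5/54, 4/9 · 1/9 = 4/81; summing to 5/27.
So P(box C | data) = (4/81) / (5/27) = 4/15.

0.2667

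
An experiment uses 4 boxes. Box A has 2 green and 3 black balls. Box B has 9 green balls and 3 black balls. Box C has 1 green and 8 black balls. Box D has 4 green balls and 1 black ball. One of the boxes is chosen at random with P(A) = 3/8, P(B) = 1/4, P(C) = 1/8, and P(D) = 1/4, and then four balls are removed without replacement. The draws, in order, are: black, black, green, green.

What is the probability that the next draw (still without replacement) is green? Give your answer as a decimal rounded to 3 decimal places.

The likelihood of the observed sequence under each hypothesis: P(data | box A) = (3/5)(2/4)(2/3)(1/2) = 1/10; P(data | box B) = (3/12)(2/11)(9/10)(8/9) = 2/55; P(data | box C) = (8/9)(7/8)(1/7)(0/6) = 0; P(data | box D) = (1/5)(0/4) = 0.
Weighting by the prior gives 3/8 · 1/10 = 3/80, 1/4 · 2/55 = 1/110, 1/8 · 0 = 0, 1/4 · 0 = 0; these sum to 41/880.
Normalising, the posterior is P(box A | data) = 33/41, P(box B | data) = 8/41, P(box C | data) = 0, P(box D | data) = 0.
The predictive probability is P(green next | data) = (0)(33/41) + (7/8)(8/41) = 7/41.

0.171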